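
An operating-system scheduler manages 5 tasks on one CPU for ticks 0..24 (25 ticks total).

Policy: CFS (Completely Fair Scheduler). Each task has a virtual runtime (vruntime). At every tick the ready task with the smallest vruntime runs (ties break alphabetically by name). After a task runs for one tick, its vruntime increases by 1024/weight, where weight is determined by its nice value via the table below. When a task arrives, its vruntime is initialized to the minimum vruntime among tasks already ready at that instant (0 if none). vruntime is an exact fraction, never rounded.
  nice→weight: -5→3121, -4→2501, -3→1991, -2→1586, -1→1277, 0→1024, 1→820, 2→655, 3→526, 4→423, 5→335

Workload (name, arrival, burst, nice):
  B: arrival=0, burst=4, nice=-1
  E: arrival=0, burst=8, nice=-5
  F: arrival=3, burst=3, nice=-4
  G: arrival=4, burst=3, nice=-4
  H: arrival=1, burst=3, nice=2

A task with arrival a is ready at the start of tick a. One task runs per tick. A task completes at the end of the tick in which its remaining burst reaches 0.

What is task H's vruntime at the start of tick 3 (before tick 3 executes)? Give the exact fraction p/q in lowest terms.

vruntime(H, start of tick 3) = 1024/655

t=0: vr[B=0 E=0] → run B
t=1: vr[B=1024/1277 E=0 H=0] → run E
t=2: vr[B=1024/1277 E=1024/3121 H=0] → run H
t=3: vr[B=1024/1277 E=1024/3121 F=1024/3121 H=1024/655] → run E
t=4: vr[B=1024/1277 E=2048/3121 F=1024/3121 G=1024/3121 H=1024/655] → run F
t=5: vr[B=1024/1277 E=2048/3121 F=5756928/7805621 G=1024/3121 H=1024/655] → run G
t=6: vr[B=1024/1277 E=2048/3121 F=5756928/7805621 G=5756928/7805621 H=1024/655] → run E
t=7: vr[B=1024/1277 E=3072/3121 F=5756928/7805621 G=5756928/7805621 H=1024/655] → run F
t=8: vr[B=1024/1277 E=3072/3121 F=8952832/7805621 G=5756928/7805621 H=1024/655] → run G
t=9: vr[B=1024/1277 E=3072/3121 F=8952832/7805621 G=8952832/7805621 H=1024/655] → run B
t=10: vr[B=2048/1277 E=3072/3121 F=8952832/7805621 G=8952832/7805621 H=1024/655] → run E
t=11: vr[B=2048/1277 E=4096/3121 F=8952832/7805621 G=8952832/7805621 H=1024/655] → run F
t=12: vr[B=2048/1277 E=4096/3121 G=8952832/7805621 H=1024/655] → run G
t=13: vr[B=2048/1277 E=4096/3121 H=1024/655] → run E
t=14: vr[B=2048/1277 E=5120/3121 H=1024/655] → run H
t=15: vr[B=2048/1277 E=5120/3121 H=2048/655] → run B
t=16: vr[B=3072/1277 E=5120/3121 H=2048/655] → run E
t=17: vr[B=3072/1277 E=6144/3121 H=2048/655] → run E
t=18: vr[B=3072/1277 E=7168/3121 H=2048/655] → run E
t=19: vr[B=3072/1277 H=2048/655] → run B
t=20: vr[H=2048/655] → run H
t=21: (idle)
t=22: (idle)
t=23: (idle)
t=24: (idle)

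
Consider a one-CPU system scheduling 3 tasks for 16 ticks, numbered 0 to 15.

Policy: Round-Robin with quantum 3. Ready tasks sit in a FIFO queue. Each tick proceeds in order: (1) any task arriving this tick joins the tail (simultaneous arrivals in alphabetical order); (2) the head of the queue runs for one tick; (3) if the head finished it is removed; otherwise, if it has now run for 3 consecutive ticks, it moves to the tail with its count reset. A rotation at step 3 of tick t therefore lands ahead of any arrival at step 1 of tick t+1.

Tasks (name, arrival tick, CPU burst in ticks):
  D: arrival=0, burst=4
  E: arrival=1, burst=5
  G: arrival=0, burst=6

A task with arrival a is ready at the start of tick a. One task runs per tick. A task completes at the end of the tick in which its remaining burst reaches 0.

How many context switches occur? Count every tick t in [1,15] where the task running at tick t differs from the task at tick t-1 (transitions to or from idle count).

t=0: queue=[D,G] q_used=0 → run D
t=1: queue=[D,G,E] q_used=1 → run D
t=2: queue=[D,G,E] q_used=2 → run D
t=3: queue=[G,E,D] q_used=0 → run G
t=4: queue=[G,E,D] q_used=1 → run G
t=5: queue=[G,E,D] q_used=2 → run G
t=6: queue=[E,D,G] q_used=0 → run E
t=7: queue=[E,D,G] q_used=1 → run E
t=8: queue=[E,D,G] q_used=2 → run E
t=9: queue=[D,G,E] q_used=0 → run D
t=10: queue=[G,E] q_used=0 → run G
t=11: queue=[G,E] q_used=1 → run G
t=12: queue=[G,E] q_used=2 → run G
t=13: queue=[E] q_used=0 → run E
t=14: queue=[E] q_used=1 → run E
t=15: (idle)

context switches = 6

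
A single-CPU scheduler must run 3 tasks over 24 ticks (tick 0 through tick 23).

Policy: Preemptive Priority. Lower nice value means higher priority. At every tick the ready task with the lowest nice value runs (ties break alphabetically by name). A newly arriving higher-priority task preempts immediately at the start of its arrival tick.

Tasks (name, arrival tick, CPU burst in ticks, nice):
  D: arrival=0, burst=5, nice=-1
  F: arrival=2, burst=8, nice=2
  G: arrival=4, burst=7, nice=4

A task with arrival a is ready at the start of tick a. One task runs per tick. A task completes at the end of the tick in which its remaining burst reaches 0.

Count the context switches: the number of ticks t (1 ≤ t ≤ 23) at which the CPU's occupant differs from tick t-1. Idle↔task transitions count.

t=0: ready={D} → run D
t=1: ready={D} → run D
t=2: ready={D,F} → run D
t=3: ready={D,F} → run D
t=4: ready={D,F,G} → run D
t=5: ready={F,G} → run F
t=6: ready={F,G} → run F
t=7: ready={F,G} → run F
t=8: ready={F,G} → run F
t=9: ready={F,G} → run F
t=10: ready={F,G} → run F
t=11: ready={F,G} → run F
t=12: ready={F,G} → run F
t=13: ready={G} → run G
t=14: ready={G} → run G
t=15: ready={G} → run G
t=16: ready={G} → run G
t=17: ready={G} → run G
t=18: ready={G} → run G
t=19: ready={G} → run G
t=20: (idle)
t=21: (idle)
t=22: (idle)
t=23: (idle)

context switches = 3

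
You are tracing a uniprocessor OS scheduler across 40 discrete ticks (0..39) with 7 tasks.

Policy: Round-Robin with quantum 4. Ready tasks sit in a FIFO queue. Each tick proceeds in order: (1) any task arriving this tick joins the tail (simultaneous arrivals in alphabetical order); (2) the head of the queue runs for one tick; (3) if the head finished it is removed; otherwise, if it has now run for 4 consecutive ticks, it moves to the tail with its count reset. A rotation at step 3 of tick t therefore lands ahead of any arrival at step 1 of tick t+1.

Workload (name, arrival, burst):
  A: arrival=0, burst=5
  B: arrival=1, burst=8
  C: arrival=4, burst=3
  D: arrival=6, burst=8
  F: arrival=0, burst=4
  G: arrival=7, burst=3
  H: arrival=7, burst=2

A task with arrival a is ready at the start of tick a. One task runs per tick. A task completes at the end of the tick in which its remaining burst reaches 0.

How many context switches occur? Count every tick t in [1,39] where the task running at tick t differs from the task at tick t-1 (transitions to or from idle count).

t=0: queue=[A,F] q_used=0 → run A
t=1: queue=[A,F,B] q_used=1 → run A
t=2: queue=[A,F,B] q_used=2 → run A
t=3: queue=[A,F,B] q_used=3 → run A
t=4: queue=[F,B,A,C] q_used=0 → run F
t=5: queue=[F,B,A,C] q_used=1 → run F
t=6: queue=[F,B,A,C,D] q_used=2 → run F
t=7: queue=[F,B,A,C,D,G,H] q_used=3 → run F
t=8: queue=[B,A,C,D,G,H] q_used=0 → run B
t=9: queue=[B,A,C,D,G,H] q_used=1 → run B
t=10: queue=[B,A,C,D,G,H] q_used=2 → run B
t=11: queue=[B,A,C,D,G,H] q_used=3 → run B
t=12: queue=[A,C,D,G,H,B] q_used=0 → run A
t=13: queue=[C,D,G,H,B] q_used=0 → run C
t=14: queue=[C,D,G,H,B] q_used=1 → run C
t=15: queue=[C,D,G,H,B] q_used=2 → run C
t=16: queue=[D,G,H,B] q_used=0 → run D
t=17: queue=[D,G,H,B] q_used=1 → run D
t=18: queue=[D,G,H,B] q_used=2 → run D
t=19: queue=[D,G,H,B] q_used=3 → run D
t=20: queue=[G,H,B,D] q_used=0 → run G
t=21: queue=[G,H,B,D] q_used=1 → run G
t=22: queue=[G,H,B,D] q_used=2 → run G
t=23: queue=[H,B,D] q_used=0 → run H
t=24: queue=[H,B,D] q_used=1 → run H
t=25: queue=[B,D] q_used=0 → run B
t=26: queue=[B,D] q_used=1 → run B
t=27: queue=[B,D] q_used=2 → run B
t=28: queue=[B,D] q_used=3 → run B
t=29: queue=[D] q_used=0 → run D
t=30: queue=[D] q_used=1 → run D
t=31: queue=[D] q_used=2 → run D
t=32: queue=[D] q_used=3 → run D
t=33: (idle)
t=34: (idle)
t=35: (idle)
t=36: (idle)
t=37: (idle)
t=38: (idle)
t=39: (idle)

context switches = 10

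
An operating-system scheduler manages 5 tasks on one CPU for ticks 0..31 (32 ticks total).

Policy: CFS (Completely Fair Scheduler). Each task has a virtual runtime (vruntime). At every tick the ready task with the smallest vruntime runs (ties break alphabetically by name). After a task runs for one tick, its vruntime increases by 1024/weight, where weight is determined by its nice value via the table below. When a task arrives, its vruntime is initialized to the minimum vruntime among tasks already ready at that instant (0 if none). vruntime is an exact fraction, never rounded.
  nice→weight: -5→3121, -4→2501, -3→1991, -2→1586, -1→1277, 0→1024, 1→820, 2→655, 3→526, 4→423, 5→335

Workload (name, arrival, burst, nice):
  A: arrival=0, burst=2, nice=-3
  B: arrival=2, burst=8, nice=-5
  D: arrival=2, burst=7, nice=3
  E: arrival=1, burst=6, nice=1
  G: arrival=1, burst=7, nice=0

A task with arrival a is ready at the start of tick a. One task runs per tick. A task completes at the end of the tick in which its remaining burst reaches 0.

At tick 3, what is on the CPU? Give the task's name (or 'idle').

running at tick 3 = D

t=0: vr[A=0] → run A
t=1: vr[A=1024/1991 E=1024/1991 G=1024/1991] → run A
t=2: vr[B=1024/1991 D=1024/1991 E=1024/1991 G=1024/1991] → run B
t=3: vr[B=5234688/6213911 D=1024/1991 E=1024/1991 G=1024/1991] → run D
t=4: vr[B=5234688/6213911 D=1288704/523633 E=1024/1991 G=1024/1991] → run E
t=5: vr[B=5234688/6213911 D=1288704/523633 E=719616/408155 G=1024/1991] → run G
t=6: vr[B=5234688/6213911 D=1288704/523633 E=719616/408155 G=3015/1991] → run B
t=7: vr[B=7273472/6213911 D=1288704/523633 E=719616/408155 G=3015/1991] → run B
t=8: vr[B=9312256/6213911 D=1288704/523633 E=719616/408155 G=3015/1991] → run B
t=9: vr[B=11351040/6213911 D=1288704/523633 E=719616/408155 G=3015/1991] → run G
t=10: vr[B=11351040/6213911 D=1288704/523633 E=719616/408155 G=5006/1991] → run E
t=11: vr[B=11351040/6213911 D=1288704/523633 E=1229312/408155 G=5006/1991] → run B
t=12: vr[B=13389824/6213911 D=1288704/523633 E=1229312/408155 G=5006/1991] → run B
t=13: vr[B=15428608/6213911 D=1288704/523633 E=1229312/408155 G=5006/1991] → run D
t=14: vr[B=15428608/6213911 D=2308096/523633 E=1229312/408155 G=5006/1991] → run B
t=15: vr[B=17467392/6213911 D=2308096/523633 E=1229312/408155 G=5006/1991] → run G
t=16: vr[B=17467392/6213911 D=2308096/523633 E=1229312/408155 G=6997/1991] → run B
t=17: vr[D=2308096/523633 E=1229312/408155 G=6997/1991] → run E
t=18: vr[D=2308096/523633 E=1739008/408155 G=6997/1991] → run G
t=19: vr[D=2308096/523633 E=1739008/408155 G=8988/1991] → run E
t=20: vr[D=2308096/523633 E=2248704/408155 G=8988/1991] → run D
t=21: vr[D=3327488/523633 E=2248704/408155 G=8988/1991] → run G
t=22: vr[D=3327488/523633 E=2248704/408155 G=10979/1991] → run E
t=23: vr[D=3327488/523633 E=551680/81631 G=10979/1991] → run G
t=24: vr[D=3327488/523633 E=551680/81631 G=12970/1991] → run D
t=25: vr[D=4346880/523633 E=551680/81631 G=12970/1991] → run G
t=26: vr[D=4346880/523633 E=551680/81631] → run E
t=27: vr[D=4346880/523633] → run D
t=28: vr[D=5366272/523633] → run D
t=29: vr[D=6385664/523633] → run D
t=30: (idle)
t=31: (idle)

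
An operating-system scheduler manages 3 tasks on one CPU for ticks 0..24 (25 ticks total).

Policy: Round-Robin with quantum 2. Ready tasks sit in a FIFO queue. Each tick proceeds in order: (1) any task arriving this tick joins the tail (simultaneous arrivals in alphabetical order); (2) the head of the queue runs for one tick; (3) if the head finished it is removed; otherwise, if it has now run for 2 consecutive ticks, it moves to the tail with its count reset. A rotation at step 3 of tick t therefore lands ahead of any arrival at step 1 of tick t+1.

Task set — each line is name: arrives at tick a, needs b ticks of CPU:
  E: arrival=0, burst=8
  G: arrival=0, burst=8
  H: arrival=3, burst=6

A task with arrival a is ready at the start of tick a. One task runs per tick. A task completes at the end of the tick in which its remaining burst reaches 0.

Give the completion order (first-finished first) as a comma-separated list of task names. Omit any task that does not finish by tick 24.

t=0: queue=[E,G] q_used=0 → run E
t=1: queue=[E,G] q_used=1 → run E
t=2: queue=[G,E] q_used=0 → run G
t=3: queue=[G,E,H] q_used=1 → run G
t=4: queue=[E,H,G] q_used=0 → run E
t=5: queue=[E,H,G] q_used=1 → run E
t=6: queue=[H,G,E] q_used=0 → run H
t=7: queue=[H,G,E] q_used=1 → run H
t=8: queue=[G,E,H] q_used=0 → run G
t=9: queue=[G,E,H] q_used=1 → run G
t=10: queue=[E,H,G] q_used=0 → run E
t=11: queue=[E,H,G] q_used=1 → run E
t=12: queue=[H,G,E] q_used=0 → run H
t=13: queue=[H,G,E] q_used=1 → run H
t=14: queue=[G,E,H] q_used=0 → run G
t=15: queue=[G,E,H] q_used=1 → run G
t=16: queue=[E,H,G] q_used=0 → run E
t=17: queue=[E,H,G] q_used=1 → run E
t=18: queue=[H,G] q_used=0 → run H
t=19: queue=[H,G] q_used=1 → run H
t=20: queue=[G] q_used=0 → run G
t=21: queue=[G] q_used=1 → run G
t=22: (idle)
t=23: (idle)
t=24: (idle)

completion order = E, H, G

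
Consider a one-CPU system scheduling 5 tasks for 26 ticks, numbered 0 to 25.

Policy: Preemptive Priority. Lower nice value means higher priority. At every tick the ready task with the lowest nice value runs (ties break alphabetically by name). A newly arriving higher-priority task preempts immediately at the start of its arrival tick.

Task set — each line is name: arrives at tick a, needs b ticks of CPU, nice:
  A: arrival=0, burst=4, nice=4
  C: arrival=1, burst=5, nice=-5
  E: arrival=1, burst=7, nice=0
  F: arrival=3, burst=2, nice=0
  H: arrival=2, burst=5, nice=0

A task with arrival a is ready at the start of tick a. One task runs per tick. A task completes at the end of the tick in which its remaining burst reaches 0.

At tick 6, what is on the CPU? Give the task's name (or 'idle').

t=0: ready={A} → run A
t=1: ready={A,C,E} → run C
t=2: ready={A,C,E,H} → run C
t=3: ready={A,C,E,F,H} → run C
t=4: ready={A,C,E,F,H} → run C
t=5: ready={A,C,E,F,H} → run C
t=6: ready={A,E,F,H} → run E
t=7: ready={A,E,F,H} → run E
t=8: ready={A,E,F,H} → run E
t=9: ready={A,E,F,H} → run E
t=10: ready={A,E,F,H} → run E
t=11: ready={A,E,F,H} → run E
t=12: ready={A,E,F,H} → run E
t=13: ready={A,F,H} → run F
t=14: ready={A,F,H} → run F
t=15: ready={A,H} → run H
t=16: ready={A,H} → run H
t=17: ready={A,H} → run H
t=18: ready={A,H} → run H
t=19: ready={A,H} → run H
t=20: ready={A} → run A
t=21: ready={A} → run A
t=22: ready={A} → run A
t=23: (idle)
t=24: (idle)
t=25: (idle)

running at tick 6 = E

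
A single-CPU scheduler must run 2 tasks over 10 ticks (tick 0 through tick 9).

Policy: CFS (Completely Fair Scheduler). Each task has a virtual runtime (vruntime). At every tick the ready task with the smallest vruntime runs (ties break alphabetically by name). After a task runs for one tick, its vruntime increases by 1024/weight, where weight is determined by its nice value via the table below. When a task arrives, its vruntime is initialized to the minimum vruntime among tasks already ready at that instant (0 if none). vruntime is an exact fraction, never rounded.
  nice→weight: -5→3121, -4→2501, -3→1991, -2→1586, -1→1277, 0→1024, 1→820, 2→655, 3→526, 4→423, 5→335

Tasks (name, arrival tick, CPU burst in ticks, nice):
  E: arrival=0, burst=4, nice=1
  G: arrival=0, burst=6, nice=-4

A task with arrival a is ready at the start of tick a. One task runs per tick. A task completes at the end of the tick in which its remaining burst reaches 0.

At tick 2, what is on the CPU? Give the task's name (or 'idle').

running at tick 2 = G

t=0: vr[E=0 G=0] → run E
t=1: vr[E=256/205 G=0] → run G
t=2: vr[E=256/205 G=1024/2501] → run G
t=3: vr[E=256/205 G=2048/2501] → run G
t=4: vr[E=256/205 G=3072/2501] → run G
t=5: vr[E=256/205 G=4096/2501] → run E
t=6: vr[E=512/205 G=4096/2501] → run G
t=7: vr[E=512/205 G=5120/2501] → run G
t=8: vr[E=512/205] → run E
t=9: vr[E=768/205] → run E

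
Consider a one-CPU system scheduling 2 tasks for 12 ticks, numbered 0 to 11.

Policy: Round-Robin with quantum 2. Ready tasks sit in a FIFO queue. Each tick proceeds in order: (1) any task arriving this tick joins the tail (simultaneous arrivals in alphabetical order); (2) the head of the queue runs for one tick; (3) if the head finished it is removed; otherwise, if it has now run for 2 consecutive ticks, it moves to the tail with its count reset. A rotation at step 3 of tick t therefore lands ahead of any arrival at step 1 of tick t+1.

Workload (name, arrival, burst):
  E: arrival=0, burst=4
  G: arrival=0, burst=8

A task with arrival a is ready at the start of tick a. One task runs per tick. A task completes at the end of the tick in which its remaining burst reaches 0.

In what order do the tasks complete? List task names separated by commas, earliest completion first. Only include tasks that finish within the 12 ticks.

t=0: queue=[E,G] q_used=0 → run E
t=1: queue=[E,G] q_used=1 → run E
t=2: queue=[G,E] q_used=0 → run G
t=3: queue=[G,E] q_used=1 → run G
t=4: queue=[E,G] q_used=0 → run E
t=5: queue=[E,G] q_used=1 → run E
t=6: queue=[G] q_used=0 → run G
t=7: queue=[G] q_used=1 → run G
t=8: queue=[G] q_used=0 → run G
t=9: queue=[G] q_used=1 → run G
t=10: queue=[G] q_used=0 → run G
t=11: queue=[G] q_used=1 → run G

completion order = E, G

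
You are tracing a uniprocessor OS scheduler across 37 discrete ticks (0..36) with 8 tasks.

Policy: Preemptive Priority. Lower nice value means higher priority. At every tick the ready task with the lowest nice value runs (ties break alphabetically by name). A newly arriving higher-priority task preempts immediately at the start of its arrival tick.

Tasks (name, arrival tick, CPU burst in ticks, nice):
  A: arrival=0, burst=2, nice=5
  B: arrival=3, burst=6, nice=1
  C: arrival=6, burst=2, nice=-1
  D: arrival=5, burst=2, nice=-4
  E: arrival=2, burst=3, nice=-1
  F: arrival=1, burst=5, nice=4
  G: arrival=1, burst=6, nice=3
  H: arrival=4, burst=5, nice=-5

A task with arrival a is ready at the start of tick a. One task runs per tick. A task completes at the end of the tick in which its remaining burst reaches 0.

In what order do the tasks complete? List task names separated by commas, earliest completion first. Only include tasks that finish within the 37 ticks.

t=0: ready={A} → run A
t=1: ready={A,F,G} → run G
t=2: ready={A,E,F,G} → run E
t=3: ready={A,B,E,F,G} → run E
t=4: ready={A,B,E,F,G,H} → run H
t=5: ready={A,B,D,E,F,G,H} → run H
t=6: ready={A,B,C,D,E,F,G,H} → run H
t=7: ready={A,B,C,D,E,F,G,H} → run H
t=8: ready={A,B,C,D,E,F,G,H} → run H
t=9: ready={A,B,C,D,E,F,G} → run D
t=10: ready={A,B,C,D,E,F,G} → run D
t=11: ready={A,B,C,E,F,G} → run C
t=12: ready={A,B,C,E,F,G} → run C
t=13: ready={A,B,E,F,G} → run E
t=14: ready={A,B,F,G} → run B
t=15: ready={A,B,F,G} → run B
t=16: ready={A,B,F,G} → run B
t=17: ready={A,B,F,G} → run B
t=18: ready={A,B,F,G} → run B
t=19: ready={A,B,F,G} → run B
t=20: ready={A,F,G} → run G
t=21: ready={A,F,G} → run G
t=22: ready={A,F,G} → run G
t=23: ready={A,F,G} → run G
t=24: ready={A,F,G} → run G
t=25: ready={A,F} → run F
t=26: ready={A,F} → run F
t=27: ready={A,F} → run F
t=28: ready={A,F} → run F
t=29: ready={A,F} → run F
t=30: ready={A} → run A
t=31: (idle)
t=32: (idle)
t=33: (idle)
t=34: (idle)
t=35: (idle)
t=36: (idle)

completion order = H, D, C, E, B, G, F, A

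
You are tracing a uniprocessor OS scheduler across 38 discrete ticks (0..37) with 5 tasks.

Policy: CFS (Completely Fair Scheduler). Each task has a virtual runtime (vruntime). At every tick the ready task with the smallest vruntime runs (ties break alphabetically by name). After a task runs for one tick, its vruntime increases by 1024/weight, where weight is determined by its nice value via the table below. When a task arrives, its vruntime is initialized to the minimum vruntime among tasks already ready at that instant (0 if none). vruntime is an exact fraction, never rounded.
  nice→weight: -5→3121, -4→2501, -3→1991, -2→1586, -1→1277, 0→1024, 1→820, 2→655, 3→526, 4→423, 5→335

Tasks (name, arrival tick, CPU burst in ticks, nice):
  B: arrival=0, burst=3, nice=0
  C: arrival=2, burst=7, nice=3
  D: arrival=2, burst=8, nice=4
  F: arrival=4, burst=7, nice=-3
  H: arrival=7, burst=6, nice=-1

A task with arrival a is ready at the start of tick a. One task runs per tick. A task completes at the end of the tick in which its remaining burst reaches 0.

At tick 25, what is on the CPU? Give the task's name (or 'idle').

t=0: vr[B=0] → run B
t=1: vr[B=1] → run B
t=2: vr[B=2 C=2 D=2] → run B
t=3: vr[C=2 D=2] → run C
t=4: vr[C=1038/263 D=2 F=2] → run D
t=5: vr[C=1038/263 D=1870/423 F=2] → run F
t=6: vr[C=1038/263 D=1870/423 F=5006/1991] → run F
t=7: vr[C=1038/263 D=1870/423 F=6030/1991 H=6030/1991] → run F
t=8: vr[C=1038/263 D=1870/423 F=7054/1991 H=6030/1991] → run H
t=9: vr[C=1038/263 D=1870/423 F=7054/1991 H=9739094/2542507] → run F
t=10: vr[C=1038/263 D=1870/423 F=8078/1991 H=9739094/2542507] → run H
t=11: vr[C=1038/263 D=1870/423 F=8078/1991 H=11777878/2542507] → run C
t=12: vr[C=1550/263 D=1870/423 F=8078/1991 H=11777878/2542507] → run F
t=13: vr[C=1550/263 D=1870/423 F=9102/1991 H=11777878/2542507] → run D
t=14: vr[C=1550/263 D=2894/423 F=9102/1991 H=11777878/2542507] → run F
t=15: vr[C=1550/263 D=2894/423 F=10126/1991 H=11777878/2542507] → run H
t=16: vr[C=1550/263 D=2894/423 F=10126/1991 H=13816662/2542507] → run F
t=17: vr[C=1550/263 D=2894/423 H=13816662/2542507] → run H
t=18: vr[C=1550/263 D=2894/423 H=15855446/2542507] → run C
t=19: vr[C=2062/263 D=2894/423 H=15855446/2542507] → run H
t=20: vr[C=2062/263 D=2894/423 H=17894230/2542507] → run D
t=21: vr[C=2062/263 D=1306/141 H=17894230/2542507] → run H
t=22: vr[C=2062/263 D=1306/141] → run C
t=23: vr[C=2574/263 D=1306/141] → run D
t=24: vr[C=2574/263 D=4942/423] → run C
t=25: vr[C=3086/263 D=4942/423] → run D
t=26: vr[C=3086/263 D=5966/423] → run C
t=27: vr[C=3598/263 D=5966/423] → run C
t=28: vr[D=5966/423] → run D
t=29: vr[D=2330/141] → run D
t=30: vr[D=8014/423] → run D
t=31: (idle)
t=32: (idle)
t=33: (idle)
t=34: (idle)
t=35: (idle)
t=36: (idle)
t=37: (idle)

running at tick 25 = D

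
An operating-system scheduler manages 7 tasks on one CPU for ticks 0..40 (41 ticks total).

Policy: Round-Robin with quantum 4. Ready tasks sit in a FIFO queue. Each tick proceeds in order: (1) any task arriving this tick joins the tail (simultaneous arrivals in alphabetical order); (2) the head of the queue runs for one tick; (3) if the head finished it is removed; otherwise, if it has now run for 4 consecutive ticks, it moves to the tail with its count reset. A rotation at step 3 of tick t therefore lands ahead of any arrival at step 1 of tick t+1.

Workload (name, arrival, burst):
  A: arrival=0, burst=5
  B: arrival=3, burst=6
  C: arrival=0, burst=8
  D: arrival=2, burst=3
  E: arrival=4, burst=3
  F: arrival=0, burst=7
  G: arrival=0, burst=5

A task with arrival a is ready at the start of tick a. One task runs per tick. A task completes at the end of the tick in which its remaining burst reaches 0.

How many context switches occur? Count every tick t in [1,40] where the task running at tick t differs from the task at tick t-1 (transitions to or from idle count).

context switches = 12

t=0: queue=[A,C,F,G] q_used=0 → run A
t=1: queue=[A,C,F,G] q_used=1 → run A
t=2: queue=[A,C,F,G,D] q_used=2 → run A
t=3: queue=[A,C,F,G,D,B] q_used=3 → run A
t=4: queue=[C,F,G,D,B,A,E] q_used=0 → run C
t=5: queue=[C,F,G,D,B,A,E] q_used=1 → run C
t=6: queue=[C,F,G,D,B,A,E] q_used=2 → run C
t=7: queue=[C,F,G,D,B,A,E] q_used=3 → run C
t=8: queue=[F,G,D,B,A,E,C] q_used=0 → run F
t=9: queue=[F,G,D,B,A,E,C] q_used=1 → run F
t=10: queue=[F,G,D,B,A,E,C] q_used=2 → run F
t=11: queue=[F,G,D,B,A,E,C] q_used=3 → run F
t=12: queue=[G,D,B,A,E,C,F] q_used=0 → run G
t=13: queue=[G,D,B,A,E,C,F] q_used=1 → run G
t=14: queue=[G,D,B,A,E,C,F] q_used=2 → run G
t=15: queue=[G,D,B,A,E,C,F] q_used=3 → run G
t=16: queue=[D,B,A,E,C,F,G] q_used=0 → run D
t=17: queue=[D,B,A,E,C,F,G] q_used=1 → run D
t=18: queue=[D,B,A,E,C,F,G] q_used=2 → run D
t=19: queue=[B,A,E,C,F,G] q_used=0 → run B
t=20: queue=[B,A,E,C,F,G] q_used=1 → run B
t=21: queue=[B,A,E,C,F,G] q_used=2 → run B
t=22: queue=[B,A,E,C,F,G] q_used=3 → run B
t=23: queue=[A,E,C,F,G,B] q_used=0 → run A
t=24: queue=[E,C,F,G,B] q_used=0 → run E
t=25: queue=[E,C,F,G,B] q_used=1 → run E
t=26: queue=[E,C,F,G,B] q_used=2 → run E
t=27: queue=[C,F,G,B] q_used=0 → run C
t=28: queue=[C,F,G,B] q_used=1 → run C
t=29: queue=[C,F,G,B] q_used=2 → run C
t=30: queue=[C,F,G,B] q_used=3 → run C
t=31: queue=[F,G,B] q_used=0 → run F
t=32: queue=[F,G,B] q_used=1 → run F
t=33: queue=[F,G,B] q_used=2 → run F
t=34: queue=[G,B] q_used=0 → run G
t=35: queue=[B] q_used=0 → run B
t=36: queue=[B] q_used=1 → run B
t=37: (idle)
t=38: (idle)
t=39: (idle)
t=40: (idle)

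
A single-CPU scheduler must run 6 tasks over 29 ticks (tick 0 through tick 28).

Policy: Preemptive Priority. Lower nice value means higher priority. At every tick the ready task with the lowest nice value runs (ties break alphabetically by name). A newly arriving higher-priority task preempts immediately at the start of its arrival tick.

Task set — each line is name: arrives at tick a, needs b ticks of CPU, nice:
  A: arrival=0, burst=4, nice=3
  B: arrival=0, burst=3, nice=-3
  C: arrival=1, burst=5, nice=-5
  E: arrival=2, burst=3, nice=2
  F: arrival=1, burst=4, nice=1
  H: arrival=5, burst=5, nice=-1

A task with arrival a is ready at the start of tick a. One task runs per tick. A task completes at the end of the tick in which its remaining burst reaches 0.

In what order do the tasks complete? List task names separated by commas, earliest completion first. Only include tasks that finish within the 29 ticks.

completion order = C, B, H, F, E, A

t=0: ready={A,B} → run B
t=1: ready={A,B,C,F} → run C
t=2: ready={A,B,C,E,F} → run C
t=3: ready={A,B,C,E,F} → run C
t=4: ready={A,B,C,E,F} → run C
t=5: ready={A,B,C,E,F,H} → run C
t=6: ready={A,B,E,F,H} → run B
t=7: ready={A,B,E,F,H} → run B
t=8: ready={A,E,F,H} → run H
t=9: ready={A,E,F,H} → run H
t=10: ready={A,E,F,H} → run H
t=11: ready={A,E,F,H} → run H
t=12: ready={A,E,F,H} → run H
t=13: ready={A,E,F} → run F
t=14: ready={A,E,F} → run F
t=15: ready={A,E,F} → run F
t=16: ready={A,E,F} → run F
t=17: ready={A,E} → run E
t=18: ready={A,E} → run E
t=19: ready={A,E} → run E
t=20: ready={A} → run A
t=21: ready={A} → run A
t=22: ready={A} → run A
t=23: ready={A} → run A
t=24: (idle)
t=25: (idle)
t=26: (idle)
t=27: (idle)
t=28: (idle)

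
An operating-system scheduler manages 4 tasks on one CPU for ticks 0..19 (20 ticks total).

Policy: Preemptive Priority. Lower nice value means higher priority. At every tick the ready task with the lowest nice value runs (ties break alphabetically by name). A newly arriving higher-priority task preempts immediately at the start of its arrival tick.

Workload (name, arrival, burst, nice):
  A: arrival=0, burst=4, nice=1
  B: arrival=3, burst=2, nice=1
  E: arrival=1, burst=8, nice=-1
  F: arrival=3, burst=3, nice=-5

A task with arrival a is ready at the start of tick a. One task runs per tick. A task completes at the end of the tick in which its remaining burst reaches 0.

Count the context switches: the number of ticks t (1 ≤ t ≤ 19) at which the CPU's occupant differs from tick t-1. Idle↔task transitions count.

t=0: ready={A} → run A
t=1: ready={A,E} → run E
t=2: ready={A,E} → run E
t=3: ready={A,B,E,F} → run F
t=4: ready={A,B,E,F} → run F
t=5: ready={A,B,E,F} → run F
t=6: ready={A,B,E} → run E
t=7: ready={A,B,E} → run E
t=8: ready={A,B,E} → run E
t=9: ready={A,B,E} → run E
t=10: ready={A,B,E} → run E
t=11: ready={A,B,E} → run E
t=12: ready={A,B} → run A
t=13: ready={A,B} → run A
t=14: ready={A,B} → run A
t=15: ready={B} → run B
t=16: ready={B} → run B
t=17: (idle)
t=18: (idle)
t=19: (idle)

context switches = 6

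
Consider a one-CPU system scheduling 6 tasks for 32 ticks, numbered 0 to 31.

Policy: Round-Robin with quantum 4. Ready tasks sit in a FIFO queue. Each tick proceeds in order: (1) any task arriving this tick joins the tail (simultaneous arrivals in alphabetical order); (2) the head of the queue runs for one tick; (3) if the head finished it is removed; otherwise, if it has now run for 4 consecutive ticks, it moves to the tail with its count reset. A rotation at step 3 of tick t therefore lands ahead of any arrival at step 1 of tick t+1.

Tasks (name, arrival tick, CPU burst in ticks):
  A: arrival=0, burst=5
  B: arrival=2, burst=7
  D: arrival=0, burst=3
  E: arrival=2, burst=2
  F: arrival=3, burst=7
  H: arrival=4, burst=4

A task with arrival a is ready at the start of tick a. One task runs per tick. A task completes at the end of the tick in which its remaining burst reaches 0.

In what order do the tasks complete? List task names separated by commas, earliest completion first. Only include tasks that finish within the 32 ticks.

t=0: queue=[A,D] q_used=0 → run A
t=1: queue=[A,D] q_used=1 → run A
t=2: queue=[A,D,B,E] q_used=2 → run A
t=3: queue=[A,D,B,E,F] q_used=3 → run A
t=4: queue=[D,B,E,F,A,H] q_used=0 → run D
t=5: queue=[D,B,E,F,A,H] q_used=1 → run D
t=6: queue=[D,B,E,F,A,H] q_used=2 → run D
t=7: queue=[B,E,F,A,H] q_used=0 → run B
t=8: queue=[B,E,F,A,H] q_used=1 → run B
t=9: queue=[B,E,F,A,H] q_used=2 → run B
t=10: queue=[B,E,F,A,H] q_used=3 → run B
t=11: queue=[E,F,A,H,B] q_used=0 → run E
t=12: queue=[E,F,A,H,B] q_used=1 → run E
t=13: queue=[F,A,H,B] q_used=0 → run F
t=14: queue=[F,A,H,B] q_used=1 → run F
t=15: queue=[F,A,H,B] q_used=2 → run F
t=16: queue=[F,A,H,B] q_used=3 → run F
t=17: queue=[A,H,B,F] q_used=0 → run A
t=18: queue=[H,B,F] q_used=0 → run H
t=19: queue=[H,B,F] q_used=1 → run H
t=20: queue=[H,B,F] q_used=2 → run H
t=21: queue=[H,B,F] q_used=3 → run H
t=22: queue=[B,F] q_used=0 → run B
t=23: queue=[B,F] q_used=1 → run B
t=24: queue=[B,F] q_used=2 → run B
t=25: queue=[F] q_used=0 → run F
t=26: queue=[F] q_used=1 → run F
t=27: queue=[F] q_used=2 → run F
t=28: (idle)
t=29: (idle)
t=30: (idle)
t=31: (idle)

completion order = D, E, A, H, B, F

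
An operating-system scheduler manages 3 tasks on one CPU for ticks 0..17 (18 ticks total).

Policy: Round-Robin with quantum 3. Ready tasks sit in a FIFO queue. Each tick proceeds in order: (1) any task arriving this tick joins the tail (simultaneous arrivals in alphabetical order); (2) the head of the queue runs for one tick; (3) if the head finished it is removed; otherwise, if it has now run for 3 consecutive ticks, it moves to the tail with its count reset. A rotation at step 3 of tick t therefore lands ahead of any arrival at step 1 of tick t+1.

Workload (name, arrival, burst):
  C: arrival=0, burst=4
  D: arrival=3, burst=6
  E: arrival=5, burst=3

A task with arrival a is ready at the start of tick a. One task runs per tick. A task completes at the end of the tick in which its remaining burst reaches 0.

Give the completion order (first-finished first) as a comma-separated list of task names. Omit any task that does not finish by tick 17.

t=0: queue=[C] q_used=0 → run C
t=1: queue=[C] q_used=1 → run C
t=2: queue=[C] q_used=2 → run C
t=3: queue=[C,D] q_used=0 → run C
t=4: queue=[D] q_used=0 → run D
t=5: queue=[D,E] q_used=1 → run D
t=6: queue=[D,E] q_used=2 → run D
t=7: queue=[E,D] q_used=0 → run E
t=8: queue=[E,D] q_used=1 → run E
t=9: queue=[E,D] q_used=2 → run E
t=10: queue=[D] q_used=0 → run D
t=11: queue=[D] q_used=1 → run D
t=12: queue=[D] q_used=2 → run D
t=13: (idle)
t=14: (idle)
t=15: (idle)
t=16: (idle)
t=17: (idle)

completion order = C, E, D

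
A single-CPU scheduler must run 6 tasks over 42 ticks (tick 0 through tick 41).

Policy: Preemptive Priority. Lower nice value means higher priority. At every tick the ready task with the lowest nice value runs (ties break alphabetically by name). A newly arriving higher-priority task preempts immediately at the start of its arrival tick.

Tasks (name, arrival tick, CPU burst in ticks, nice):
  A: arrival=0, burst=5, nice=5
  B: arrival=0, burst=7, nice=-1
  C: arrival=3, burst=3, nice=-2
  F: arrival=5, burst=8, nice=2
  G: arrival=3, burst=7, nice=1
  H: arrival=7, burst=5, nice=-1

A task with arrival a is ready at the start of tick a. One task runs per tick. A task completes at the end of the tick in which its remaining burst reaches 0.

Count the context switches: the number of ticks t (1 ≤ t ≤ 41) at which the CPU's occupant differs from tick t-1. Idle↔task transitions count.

t=0: ready={A,B} → run B
t=1: ready={A,B} → run B
t=2: ready={A,B} → run B
t=3: ready={A,B,C,G} → run C
t=4: ready={A,B,C,G} → run C
t=5: ready={A,B,C,F,G} → run C
t=6: ready={A,B,F,G} → run B
t=7: ready={A,B,F,G,H} → run B
t=8: ready={A,B,F,G,H} → run B
t=9: ready={A,B,F,G,H} → run B
t=10: ready={A,F,G,H} → run H
t=11: ready={A,F,G,H} → run H
t=12: ready={A,F,G,H} → run H
t=13: ready={A,F,G,H} → run H
t=14: ready={A,F,G,H} → run H
t=15: ready={A,F,G} → run G
t=16: ready={A,F,G} → run G
t=17: ready={A,F,G} → run G
t=18: ready={A,F,G} → run G
t=19: ready={A,F,G} → run G
t=20: ready={A,F,G} → run G
t=21: ready={A,F,G} → run G
t=22: ready={A,F} → run F
t=23: ready={A,F} → run F
t=24: ready={A,F} → run F
t=25: ready={A,F} → run F
t=26: ready={A,F} → run F
t=27: ready={A,F} → run F
t=28: ready={A,F} → run F
t=29: ready={A,F} → run F
t=30: ready={A} → run A
t=31: ready={A} → run A
t=32: ready={A} → run A
t=33: ready={A} → run A
t=34: ready={A} → run A
t=35: (idle)
t=36: (idle)
t=37: (idle)
t=38: (idle)
t=39: (idle)
t=40: (idle)
t=41: (idle)

context switches = 7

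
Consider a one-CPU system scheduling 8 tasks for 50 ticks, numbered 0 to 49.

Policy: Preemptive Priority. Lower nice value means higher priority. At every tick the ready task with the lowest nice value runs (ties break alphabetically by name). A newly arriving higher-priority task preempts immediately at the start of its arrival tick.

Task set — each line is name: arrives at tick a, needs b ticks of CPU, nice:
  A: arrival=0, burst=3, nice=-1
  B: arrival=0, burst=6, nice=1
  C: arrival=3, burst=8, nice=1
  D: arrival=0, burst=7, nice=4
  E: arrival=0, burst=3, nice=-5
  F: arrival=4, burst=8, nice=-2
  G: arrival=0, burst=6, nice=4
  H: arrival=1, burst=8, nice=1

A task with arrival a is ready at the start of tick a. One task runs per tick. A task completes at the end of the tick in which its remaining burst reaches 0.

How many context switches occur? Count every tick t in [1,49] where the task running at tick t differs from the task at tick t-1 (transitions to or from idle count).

context switches = 9

t=0: ready={A,B,D,E,G} → run E
t=1: ready={A,B,D,E,G,H} → run E
t=2: ready={A,B,D,E,G,H} → run E
t=3: ready={A,B,C,D,G,H} → run A
t=4: ready={A,B,C,D,F,G,H} → run F
t=5: ready={A,B,C,D,F,G,H} → run F
t=6: ready={A,B,C,D,F,G,H} → run F
t=7: ready={A,B,C,D,F,G,H} → run F
t=8: ready={A,B,C,D,F,G,H} → run F
t=9: ready={A,B,C,D,F,G,H} → run F
t=10: ready={A,B,C,D,F,G,H} → run F
t=11: ready={A,B,C,D,F,G,H} → run F
t=12: ready={A,B,C,D,G,H} → run A
t=13: ready={A,B,C,D,G,H} → run A
t=14: ready={B,C,D,G,H} → run B
t=15: ready={B,C,D,G,H} → run B
t=16: ready={B,C,D,G,H} → run B
t=17: ready={B,C,D,G,H} → run B
t=18: ready={B,C,D,G,H} → run B
t=19: ready={B,C,D,G,H} → run B
t=20: ready={C,D,G,H} → run C
t=21: ready={C,D,G,H} → run C
t=22: ready={C,D,G,H} → run C
t=23: ready={C,D,G,H} → run C
t=24: ready={C,D,G,H} → run C
t=25: ready={C,D,G,H} → run C
t=26: ready={C,D,G,H} → run C
t=27: ready={C,D,G,H} → run C
t=28: ready={D,G,H} → run H
t=29: ready={D,G,H} → run H
t=30: ready={D,G,H} → run H
t=31: ready={D,G,H} → run H
t=32: ready={D,G,H} → run H
t=33: ready={D,G,H} → run H
t=34: ready={D,G,H} → run H
t=35: ready={D,G,H} → run H
t=36: ready={D,G} → run D
t=37: ready={D,G} → run D
t=38: ready={D,G} → run D
t=39: ready={D,G} → run D
t=40: ready={D,G} → run D
t=41: ready={D,G} → run D
t=42: ready={D,G} → run D
t=43: ready={G} → run G
t=44: ready={G} → run G
t=45: ready={G} → run G
t=46: ready={G} → run G
t=47: ready={G} → run G
t=48: ready={G} → run G
t=49: (idle)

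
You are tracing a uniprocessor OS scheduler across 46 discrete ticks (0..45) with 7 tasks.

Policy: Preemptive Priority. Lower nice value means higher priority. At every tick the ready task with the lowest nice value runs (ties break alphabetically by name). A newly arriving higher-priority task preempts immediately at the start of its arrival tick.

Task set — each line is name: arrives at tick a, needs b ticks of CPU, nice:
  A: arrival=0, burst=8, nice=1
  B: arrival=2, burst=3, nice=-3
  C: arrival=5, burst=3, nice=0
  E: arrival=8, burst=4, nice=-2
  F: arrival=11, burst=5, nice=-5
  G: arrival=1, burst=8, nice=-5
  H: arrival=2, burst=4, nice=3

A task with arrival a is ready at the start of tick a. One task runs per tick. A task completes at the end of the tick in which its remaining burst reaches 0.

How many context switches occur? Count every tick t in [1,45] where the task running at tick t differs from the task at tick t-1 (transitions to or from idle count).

t=0: ready={A} → run A
t=1: ready={A,G} → run G
t=2: ready={A,B,G,H} → run G
t=3: ready={A,B,G,H} → run G
t=4: ready={A,B,G,H} → run G
t=5: ready={A,B,C,G,H} → run G
t=6: ready={A,B,C,G,H} → run G
t=7: ready={A,B,C,G,H} → run G
t=8: ready={A,B,C,E,G,H} → run G
t=9: ready={A,B,C,E,H} → run B
t=10: ready={A,B,C,E,H} → run B
t=11: ready={A,B,C,E,F,H} → run F
t=12: ready={A,B,C,E,F,H} → run F
t=13: ready={A,B,C,E,F,H} → run F
t=14: ready={A,B,C,E,F,H} → run F
t=15: ready={A,B,C,E,F,H} → run F
t=16: ready={A,B,C,E,H} → run B
t=17: ready={A,C,E,H} → run E
t=18: ready={A,C,E,H} → run E
t=19: ready={A,C,E,H} → run E
t=20: ready={A,C,E,H} → run E
t=21: ready={A,C,H} → run C
t=22: ready={A,C,H} → run C
t=23: ready={A,C,H} → run C
t=24: ready={A,H} → run A
t=25: ready={A,H} → run A
t=26: ready={A,H} → run A
t=27: ready={A,H} → run A
t=28: ready={A,H} → run A
t=29: ready={A,H} → run A
t=30: ready={A,H} → run A
t=31: ready={H} → run H
t=32: ready={H} → run H
t=33: ready={H} → run H
t=34: ready={H} → run H
t=35: (idle)
t=36: (idle)
t=37: (idle)
t=38: (idle)
t=39: (idle)
t=40: (idle)
t=41: (idle)
t=42: (idle)
t=43: (idle)
t=44: (idle)
t=45: (idle)

context switches = 9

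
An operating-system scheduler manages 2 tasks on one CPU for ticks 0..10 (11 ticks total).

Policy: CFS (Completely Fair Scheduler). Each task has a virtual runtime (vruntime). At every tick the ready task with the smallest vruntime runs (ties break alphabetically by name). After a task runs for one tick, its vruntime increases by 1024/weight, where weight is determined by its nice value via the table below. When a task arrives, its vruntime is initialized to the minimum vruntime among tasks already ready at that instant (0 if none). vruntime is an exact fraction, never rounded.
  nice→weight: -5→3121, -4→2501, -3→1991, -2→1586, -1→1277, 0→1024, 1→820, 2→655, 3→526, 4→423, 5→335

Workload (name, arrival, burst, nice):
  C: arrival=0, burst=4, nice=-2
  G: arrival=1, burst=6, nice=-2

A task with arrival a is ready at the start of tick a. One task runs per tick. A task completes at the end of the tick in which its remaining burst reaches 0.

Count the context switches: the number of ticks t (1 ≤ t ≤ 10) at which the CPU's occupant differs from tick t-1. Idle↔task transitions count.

context switches = 6

t=0: vr[C=0] → run C
t=1: vr[C=512/793 G=512/793] → run C
t=2: vr[C=1024/793 G=512/793] → run G
t=3: vr[C=1024/793 G=1024/793] → run C
t=4: vr[C=1536/793 G=1024/793] → run G
t=5: vr[C=1536/793 G=1536/793] → run C
t=6: vr[G=1536/793] → run G
t=7: vr[G=2048/793] → run G
t=8: vr[G=2560/793] → run G
t=9: vr[G=3072/793] → run G
t=10: (idle)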